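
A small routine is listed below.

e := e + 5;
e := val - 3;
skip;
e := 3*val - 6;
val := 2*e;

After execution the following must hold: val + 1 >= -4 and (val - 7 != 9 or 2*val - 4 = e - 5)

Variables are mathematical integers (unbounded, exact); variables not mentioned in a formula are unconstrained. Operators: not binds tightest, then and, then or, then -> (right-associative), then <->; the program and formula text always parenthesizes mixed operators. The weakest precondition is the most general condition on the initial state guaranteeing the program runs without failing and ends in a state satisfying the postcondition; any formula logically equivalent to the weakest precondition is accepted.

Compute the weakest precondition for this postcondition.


Working backward. After the program, the postcondition val + 1 >= -4 and (val - 7 != 9 or 2*val - 4 = e - 5) must hold; in canonical form it is val >= -5 and (val != 16 or 2*val = e - 1).
Before val := 2*e: 2*e >= -5 and (2*e != 16 or 3*e = -1)
Before e := 3*val - 6: 6*val >= 7 and (6*val != 28 or 9*val = 17)
Before skip: 6*val >= 7 and (6*val != 28 or 9*val = 17)
Before e := val - 3: 6*val >= 7 and (6*val != 28 or 9*val = 17)
Before e := e + 5: 6*val >= 7 and (6*val != 28 or 9*val = 17)
Answer: WP = 6*val >= 7 and (6*val != 28 or 9*val = 17)


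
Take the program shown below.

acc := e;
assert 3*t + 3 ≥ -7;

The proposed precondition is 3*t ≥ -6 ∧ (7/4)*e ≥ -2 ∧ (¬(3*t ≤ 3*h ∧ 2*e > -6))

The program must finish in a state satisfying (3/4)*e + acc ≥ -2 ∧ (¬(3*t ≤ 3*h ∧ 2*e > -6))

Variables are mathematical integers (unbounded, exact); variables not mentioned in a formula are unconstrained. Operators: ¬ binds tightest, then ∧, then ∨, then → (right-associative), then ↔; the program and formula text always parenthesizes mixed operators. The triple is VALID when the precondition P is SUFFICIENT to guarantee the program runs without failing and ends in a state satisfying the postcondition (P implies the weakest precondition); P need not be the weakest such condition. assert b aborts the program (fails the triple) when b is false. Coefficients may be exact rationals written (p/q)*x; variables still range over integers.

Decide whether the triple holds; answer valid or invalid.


Working backward. After the program, the postcondition (3/4)*e + acc ≥ -2 ∧ (¬(3*t ≤ 3*h ∧ 2*e > -6)) must hold; in canonical form it is acc + (3/4)*e ≥ -2 ∧ (¬(3*t ≤ 3*h ∧ 2*e > -6)).
Before assert 3*t + 3 ≥ -7: 3*t ≥ -10 ∧ acc + (3/4)*e ≥ -2 ∧ (¬(3*t ≤ 3*h ∧ 2*e > -6))
Before acc := e: 3*t ≥ -10 ∧ (7/4)*e ≥ -2 ∧ (¬(3*t ≤ 3*h ∧ 2*e > -6))
The weakest precondition is 3*t ≥ -10 ∧ (7/4)*e ≥ -2 ∧ (¬(3*t ≤ 3*h ∧ 2*e > -6)).
Check whether 3*t ≥ -6 ∧ (7/4)*e ≥ -2 ∧ (¬(3*t ≤ 3*h ∧ 2*e > -6)) implies it.
Every state satisfying the precondition satisfies the weakest precondition: the implication holds.
Answer: valid


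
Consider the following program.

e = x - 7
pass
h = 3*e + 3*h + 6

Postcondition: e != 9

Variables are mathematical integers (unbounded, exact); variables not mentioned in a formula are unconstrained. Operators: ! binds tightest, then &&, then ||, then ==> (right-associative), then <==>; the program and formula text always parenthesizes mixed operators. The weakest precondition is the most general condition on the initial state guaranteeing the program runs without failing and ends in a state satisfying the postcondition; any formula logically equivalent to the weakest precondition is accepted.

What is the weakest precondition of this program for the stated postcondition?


Working backward. After the program, e != 9 must hold.
Before h := 3*e + 3*h + 6: e != 9
Before skip: e != 9
Before e := x - 7: x != 16
Answer: WP = x != 16


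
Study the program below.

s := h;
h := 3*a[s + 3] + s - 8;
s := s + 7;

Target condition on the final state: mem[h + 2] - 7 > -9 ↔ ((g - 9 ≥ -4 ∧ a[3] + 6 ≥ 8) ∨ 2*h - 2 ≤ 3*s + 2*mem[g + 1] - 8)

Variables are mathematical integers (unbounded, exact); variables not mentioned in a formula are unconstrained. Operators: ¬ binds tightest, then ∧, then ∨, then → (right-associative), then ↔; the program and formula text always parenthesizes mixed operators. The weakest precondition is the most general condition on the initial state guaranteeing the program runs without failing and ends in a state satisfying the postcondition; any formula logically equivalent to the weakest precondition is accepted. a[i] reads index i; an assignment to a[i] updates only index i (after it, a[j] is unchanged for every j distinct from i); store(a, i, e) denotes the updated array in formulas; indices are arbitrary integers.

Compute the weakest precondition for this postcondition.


Working backward. After the program, the postcondition mem[h + 2] - 7 > -9 ↔ ((g - 9 ≥ -4 ∧ a[3] + 6 ≥ 8) ∨ 2*h - 2 ≤ 3*s + 2*mem[g + 1] - 8) must hold; in canonical form it is mem[h + 2] > -2 ↔ ((g ≥ 5 ∧ a[3] ≥ 2) ∨ 2*h ≤ 2*mem[g + 1] + 3*s - 6).
Before s := s + 7: mem[h + 2] > -2 ↔ ((g ≥ 5 ∧ a[3] ≥ 2) ∨ 2*h ≤ 2*mem[g + 1] + 3*s + 15)
Before h := 3*a[s + 3] + s - 8: mem[3*a[s + 3] + s - 6] > -2 ↔ ((g ≥ 5 ∧ a[3] ≥ 2) ∨ 6*a[s + 3] ≤ 2*mem[g + 1] + s + 31)
Before s := h: mem[3*a[h + 3] + h - 6] > -2 ↔ ((g ≥ 5 ∧ a[3] ≥ 2) ∨ 6*a[h + 3] ≤ 2*mem[g + 1] + h + 31)
Answer: WP = mem[3*a[h + 3] + h - 6] > -2 ↔ ((g ≥ 5 ∧ a[3] ≥ 2) ∨ 6*a[h + 3] ≤ 2*mem[g + 1] + h + 31)


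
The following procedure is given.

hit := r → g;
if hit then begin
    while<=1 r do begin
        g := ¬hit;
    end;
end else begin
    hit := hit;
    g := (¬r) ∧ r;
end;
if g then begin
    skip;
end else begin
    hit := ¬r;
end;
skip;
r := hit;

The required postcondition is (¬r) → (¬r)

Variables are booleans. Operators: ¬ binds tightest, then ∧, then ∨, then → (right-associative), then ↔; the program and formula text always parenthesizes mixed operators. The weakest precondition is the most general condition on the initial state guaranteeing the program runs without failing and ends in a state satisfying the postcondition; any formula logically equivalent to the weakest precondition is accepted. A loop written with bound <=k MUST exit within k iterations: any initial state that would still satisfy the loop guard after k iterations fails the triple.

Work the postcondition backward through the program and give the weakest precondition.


Working backward. After the program, the postcondition (¬r) → (¬r) must hold; in canonical form it is true.
Before r := hit: true
Before skip: true
Then branch requires true; else branch requires true.
Before the if: true
Then branch requires r → (¬r); else branch requires true.
Before the if: hit → (r → (¬r))
Before hit := r → g: (r → g) → (r → (¬r))
Answer: WP = (r → g) → (r → (¬r))


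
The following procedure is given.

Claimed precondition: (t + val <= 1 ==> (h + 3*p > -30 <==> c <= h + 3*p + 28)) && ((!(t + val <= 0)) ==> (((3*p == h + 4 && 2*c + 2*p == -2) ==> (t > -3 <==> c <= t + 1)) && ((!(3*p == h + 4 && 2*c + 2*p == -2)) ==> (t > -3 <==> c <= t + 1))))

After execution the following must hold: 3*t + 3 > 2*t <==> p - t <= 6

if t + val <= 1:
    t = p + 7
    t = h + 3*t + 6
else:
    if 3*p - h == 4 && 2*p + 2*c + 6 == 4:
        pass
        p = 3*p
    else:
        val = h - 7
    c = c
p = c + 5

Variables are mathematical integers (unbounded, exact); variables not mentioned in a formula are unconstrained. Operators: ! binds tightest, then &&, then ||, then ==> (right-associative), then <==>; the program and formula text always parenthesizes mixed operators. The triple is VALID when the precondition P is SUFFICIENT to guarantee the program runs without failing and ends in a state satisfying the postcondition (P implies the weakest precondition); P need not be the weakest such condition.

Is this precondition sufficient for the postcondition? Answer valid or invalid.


Working backward. After the program, the postcondition 3*t + 3 > 2*t <==> p - t <= 6 must hold; in canonical form it is t > -3 <==> p <= t + 6.
Before p := c + 5: t > -3 <==> c <= t + 1
Then branch requires h + 3*p > -30 <==> c <= h + 3*p + 28; else branch requires ((3*p == h + 4 && 2*c + 2*p == -2) ==> (t > -3 <==> c <= t + 1)) && ((!(3*p == h + 4 && 2*c + 2*p == -2)) ==> (t > -3 <==> c <= t + 1)).
Before the if: (t + val <= 1 ==> (h + 3*p > -30 <==> c <= h + 3*p + 28)) && ((!(t + val <= 1)) ==> (((3*p == h + 4 && 2*c + 2*p == -2) ==> (t > -3 <==> c <= t + 1)) && ((!(3*p == h + 4 && 2*c + 2*p == -2)) ==> (t > -3 <==> c <= t + 1))))
The weakest precondition is (t + val <= 1 ==> (h + 3*p > -30 <==> c <= h + 3*p + 28)) && ((!(t + val <= 1)) ==> (((3*p == h + 4 && 2*c + 2*p == -2) ==> (t > -3 <==> c <= t + 1)) && ((!(3*p == h + 4 && 2*c + 2*p == -2)) ==> (t > -3 <==> c <= t + 1)))).
Check whether (t + val <= 1 ==> (h + 3*p > -30 <==> c <= h + 3*p + 28)) && ((!(t + val <= 0)) ==> (((3*p == h + 4 && 2*c + 2*p == -2) ==> (t > -3 <==> c <= t + 1)) && ((!(3*p == h + 4 && 2*c + 2*p == -2)) ==> (t > -3 <==> c <= t + 1)))) implies it.
Every state satisfying the precondition satisfies the weakest precondition: the implication holds.
Answer: valid


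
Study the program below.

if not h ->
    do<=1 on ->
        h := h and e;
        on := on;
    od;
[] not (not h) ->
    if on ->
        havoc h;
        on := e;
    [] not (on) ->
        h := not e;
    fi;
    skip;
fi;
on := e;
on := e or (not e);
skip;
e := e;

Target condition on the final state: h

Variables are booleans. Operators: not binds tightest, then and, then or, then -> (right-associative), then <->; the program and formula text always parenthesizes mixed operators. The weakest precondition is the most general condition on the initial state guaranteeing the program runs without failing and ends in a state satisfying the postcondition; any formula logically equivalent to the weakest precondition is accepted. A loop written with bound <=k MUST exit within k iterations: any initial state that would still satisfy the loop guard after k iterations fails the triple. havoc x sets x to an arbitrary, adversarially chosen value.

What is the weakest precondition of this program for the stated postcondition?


Working backward. After the program, h must hold.
Before e := e: h
Before skip: h
Before on := e or (not e): h
Before on := e: h
Then branch requires (on -> ((not on) and h and e)) and ((not on) -> h); else branch requires (not on) and ((not on) -> (not e)).
Before the if: ((not h) -> ((on -> ((not on) and h and e)) and ((not on) -> h))) and (h -> ((not on) and ((not on) -> (not e))))
Answer: WP = ((not h) -> ((on -> ((not on) and h and e)) and ((not on) -> h))) and (h -> ((not on) and ((not on) -> (not e))))


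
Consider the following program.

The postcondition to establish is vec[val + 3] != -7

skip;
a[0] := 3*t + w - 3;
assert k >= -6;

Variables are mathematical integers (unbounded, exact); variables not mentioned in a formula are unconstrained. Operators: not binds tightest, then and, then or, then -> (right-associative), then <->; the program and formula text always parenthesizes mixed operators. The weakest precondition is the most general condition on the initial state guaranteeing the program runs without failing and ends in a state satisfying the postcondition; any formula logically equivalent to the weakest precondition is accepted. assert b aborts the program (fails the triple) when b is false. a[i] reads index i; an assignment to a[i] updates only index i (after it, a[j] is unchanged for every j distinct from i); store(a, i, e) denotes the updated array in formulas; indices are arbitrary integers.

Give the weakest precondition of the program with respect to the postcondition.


Working backward. After the program, vec[val + 3] != -7 must hold.
Before assert k >= -6: k >= -6 and vec[val + 3] != -7
Before a[0] := 3*t + w - 3: k >= -6 and vec[val + 3] != -7
Before skip: k >= -6 and vec[val + 3] != -7
Answer: WP = k >= -6 and vec[val + 3] != -7


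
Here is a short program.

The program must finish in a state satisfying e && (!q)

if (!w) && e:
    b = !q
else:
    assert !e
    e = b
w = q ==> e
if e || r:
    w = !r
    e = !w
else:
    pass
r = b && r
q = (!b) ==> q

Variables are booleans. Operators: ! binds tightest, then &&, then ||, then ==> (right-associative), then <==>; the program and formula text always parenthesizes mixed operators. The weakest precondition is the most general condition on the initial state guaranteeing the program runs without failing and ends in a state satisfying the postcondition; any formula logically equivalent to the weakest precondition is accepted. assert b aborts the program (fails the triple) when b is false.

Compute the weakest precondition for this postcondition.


Working backward. After the program, e && (!q) must hold.
Before q := (!b) ==> q: e && (!((!b) ==> q))
Before r := b && r: e && (!((!b) ==> q))
Then branch requires r && (!((!b) ==> q)); else branch requires e && (!((!b) ==> q)).
Before the if: ((e || r) ==> (r && (!((!b) ==> q)))) && ((!(e || r)) ==> (e && (!((!b) ==> q))))
Before w := q ==> e: ((e || r) ==> (r && (!((!b) ==> q)))) && ((!(e || r)) ==> (e && (!((!b) ==> q))))
Then branch requires false; else branch requires (!e) && ((b || r) ==> (r && (!((!b) ==> q)))) && ((!(b || r)) ==> (b && (!((!b) ==> q)))).
Before the if: (!((!w) && e)) && ((!((!w) && e)) ==> ((!e) && ((b || r) ==> (r && (!((!b) ==> q)))) && ((!(b || r)) ==> (b && (!((!b) ==> q))))))
Answer: WP = (!((!w) && e)) && ((!((!w) && e)) ==> ((!e) && ((b || r) ==> (r && (!((!b) ==> q)))) && ((!(b || r)) ==> (b && (!((!b) ==> q))))))


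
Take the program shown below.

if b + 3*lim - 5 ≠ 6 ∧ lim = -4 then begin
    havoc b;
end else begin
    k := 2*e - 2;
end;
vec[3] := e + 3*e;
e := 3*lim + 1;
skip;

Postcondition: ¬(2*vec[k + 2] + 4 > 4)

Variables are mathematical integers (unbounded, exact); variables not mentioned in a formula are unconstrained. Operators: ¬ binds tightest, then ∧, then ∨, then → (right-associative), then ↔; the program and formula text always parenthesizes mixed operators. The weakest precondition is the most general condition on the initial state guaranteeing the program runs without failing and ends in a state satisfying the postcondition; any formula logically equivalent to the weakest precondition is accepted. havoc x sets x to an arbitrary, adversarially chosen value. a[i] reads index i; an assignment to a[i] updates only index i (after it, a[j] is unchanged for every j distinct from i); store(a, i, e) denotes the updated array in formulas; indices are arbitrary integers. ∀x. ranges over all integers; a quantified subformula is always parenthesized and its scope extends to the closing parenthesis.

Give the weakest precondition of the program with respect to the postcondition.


Working backward. After the program, the postcondition ¬(2*vec[k + 2] + 4 > 4) must hold; in canonical form it is ¬(2*vec[k + 2] > 0).
Before skip: ¬(2*vec[k + 2] > 0)
Before e := 3*lim + 1: ¬(2*vec[k + 2] > 0)
Before vec[3] := e + 3*e: ¬(2*store(vec, 3, 4*e)[k + 2] > 0)
Then branch requires ¬(2*store(vec, 3, 4*e)[k + 2] > 0); else branch requires ¬(2*store(vec, 3, 4*e)[2*e] > 0).
Before the if: ((b + 3*lim ≠ 11 ∧ lim = -4) → (¬(2*store(vec, 3, 4*e)[k + 2] > 0))) ∧ ((¬(b + 3*lim ≠ 11 ∧ lim = -4)) → (¬(2*store(vec, 3, 4*e)[2*e] > 0)))
Answer: WP = ((b + 3*lim ≠ 11 ∧ lim = -4) → (¬(2*store(vec, 3, 4*e)[k + 2] > 0))) ∧ ((¬(b + 3*lim ≠ 11 ∧ lim = -4)) → (¬(2*store(vec, 3, 4*e)[2*e] > 0)))


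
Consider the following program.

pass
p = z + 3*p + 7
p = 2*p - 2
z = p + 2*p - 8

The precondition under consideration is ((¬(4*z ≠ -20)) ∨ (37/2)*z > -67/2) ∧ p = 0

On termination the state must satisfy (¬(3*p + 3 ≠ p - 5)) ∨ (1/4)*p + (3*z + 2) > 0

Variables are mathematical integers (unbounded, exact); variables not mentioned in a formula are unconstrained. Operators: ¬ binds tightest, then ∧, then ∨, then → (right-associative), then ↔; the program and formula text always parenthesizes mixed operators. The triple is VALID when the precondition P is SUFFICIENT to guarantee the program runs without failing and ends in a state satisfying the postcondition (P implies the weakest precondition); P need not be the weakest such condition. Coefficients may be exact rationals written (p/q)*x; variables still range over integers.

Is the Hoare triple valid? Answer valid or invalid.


Working backward. After the program, the postcondition (¬(3*p + 3 ≠ p - 5)) ∨ (1/4)*p + (3*z + 2) > 0 must hold; in canonical form it is (¬(2*p ≠ -8)) ∨ (1/4)*p + 3*z > -2.
Before z := p + 2*p - 8: (¬(2*p ≠ -8)) ∨ (37/4)*p > 22
Before p := 2*p - 2: (¬(4*p ≠ -4)) ∨ (37/2)*p > 81/2
Before p := z + 3*p + 7: (¬(12*p + 4*z ≠ -32)) ∨ (111/2)*p + (37/2)*z > -89
Before skip: (¬(12*p + 4*z ≠ -32)) ∨ (111/2)*p + (37/2)*z > -89
The weakest precondition is (¬(12*p + 4*z ≠ -32)) ∨ (111/2)*p + (37/2)*z > -89.
Check whether ((¬(4*z ≠ -20)) ∨ (37/2)*z > -67/2) ∧ p = 0 implies it.
Countermodel: at the initial state p = 0, z = -5, the precondition holds but the weakest precondition fails.
Answer: invalid


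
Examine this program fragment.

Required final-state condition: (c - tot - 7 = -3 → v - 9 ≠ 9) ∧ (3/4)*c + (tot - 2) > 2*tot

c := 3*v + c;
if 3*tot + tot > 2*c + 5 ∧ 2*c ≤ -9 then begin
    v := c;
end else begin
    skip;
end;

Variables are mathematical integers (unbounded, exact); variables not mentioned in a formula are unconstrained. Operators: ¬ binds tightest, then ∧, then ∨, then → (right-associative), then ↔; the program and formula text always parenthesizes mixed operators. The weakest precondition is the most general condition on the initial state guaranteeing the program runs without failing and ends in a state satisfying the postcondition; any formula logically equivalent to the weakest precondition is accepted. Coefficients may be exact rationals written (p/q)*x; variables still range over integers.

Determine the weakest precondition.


Working backward. After the program, the postcondition (c - tot - 7 = -3 → v - 9 ≠ 9) ∧ (3/4)*c + (tot - 2) > 2*tot must hold; in canonical form it is (c = tot + 4 → v ≠ 18) ∧ (3/4)*c > tot + 2.
Then branch requires (c = tot + 4 → c ≠ 18) ∧ (3/4)*c > tot + 2; else branch requires (c = tot + 4 → v ≠ 18) ∧ (3/4)*c > tot + 2.
Before the if: ((4*tot > 2*c + 5 ∧ 2*c ≤ -9) → ((c = tot + 4 → c ≠ 18) ∧ (3/4)*c > tot + 2)) ∧ ((¬(4*tot > 2*c + 5 ∧ 2*c ≤ -9)) → ((c = tot + 4 → v ≠ 18) ∧ (3/4)*c > tot + 2))
Before c := 3*v + c: ((4*tot > 2*c + 6*v + 5 ∧ 2*c + 6*v ≤ -9) → ((c + 3*v = tot + 4 → c + 3*v ≠ 18) ∧ (3/4)*c + (9/4)*v > tot + 2)) ∧ ((¬(4*tot > 2*c + 6*v + 5 ∧ 2*c + 6*v ≤ -9)) → ((c + 3*v = tot + 4 → v ≠ 18) ∧ (3/4)*c + (9/4)*v > tot + 2))
Answer: WP = ((4*tot > 2*c + 6*v + 5 ∧ 2*c + 6*v ≤ -9) → ((c + 3*v = tot + 4 → c + 3*v ≠ 18) ∧ (3/4)*c + (9/4)*v > tot + 2)) ∧ ((¬(4*tot > 2*c + 6*v + 5 ∧ 2*c + 6*v ≤ -9)) → ((c + 3*v = tot + 4 → v ≠ 18) ∧ (3/4)*c + (9/4)*v > tot + 2))


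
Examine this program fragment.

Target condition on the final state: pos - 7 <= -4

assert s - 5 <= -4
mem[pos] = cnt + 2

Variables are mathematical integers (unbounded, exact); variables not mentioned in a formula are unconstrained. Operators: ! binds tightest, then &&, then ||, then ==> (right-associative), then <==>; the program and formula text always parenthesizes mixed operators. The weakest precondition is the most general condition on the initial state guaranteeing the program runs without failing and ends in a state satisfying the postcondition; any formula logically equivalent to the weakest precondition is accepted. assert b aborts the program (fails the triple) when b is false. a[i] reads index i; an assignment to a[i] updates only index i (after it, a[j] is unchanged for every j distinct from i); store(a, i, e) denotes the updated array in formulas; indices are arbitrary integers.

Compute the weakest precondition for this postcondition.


Working backward. After the program, the postcondition pos - 7 <= -4 must hold; in canonical form it is pos <= 3.
Before mem[pos] := cnt + 2: pos <= 3
Before assert s - 5 <= -4: s <= 1 && pos <= 3
Answer: WP = s <= 1 && pos <= 3


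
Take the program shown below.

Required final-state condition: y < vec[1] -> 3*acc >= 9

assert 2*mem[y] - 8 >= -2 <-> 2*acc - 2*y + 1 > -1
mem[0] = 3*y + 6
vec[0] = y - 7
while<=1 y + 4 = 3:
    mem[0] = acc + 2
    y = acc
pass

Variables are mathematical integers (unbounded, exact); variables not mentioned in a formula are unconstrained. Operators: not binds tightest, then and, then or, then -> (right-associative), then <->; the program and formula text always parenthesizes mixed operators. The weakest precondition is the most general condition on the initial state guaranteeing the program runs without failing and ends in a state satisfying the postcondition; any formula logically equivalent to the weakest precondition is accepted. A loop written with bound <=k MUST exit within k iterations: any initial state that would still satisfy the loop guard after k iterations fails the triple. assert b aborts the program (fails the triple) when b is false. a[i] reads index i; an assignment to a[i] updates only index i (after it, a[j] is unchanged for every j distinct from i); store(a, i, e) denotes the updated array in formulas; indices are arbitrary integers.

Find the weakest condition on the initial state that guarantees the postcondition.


Working backward. After the program, y < vec[1] -> 3*acc >= 9 must hold.
Before skip: y < vec[1] -> 3*acc >= 9
Before the loop (bound <=1), unroll the exhaustion recursion (WP_0 = exit-now case; WP_j = one more guarded iteration, up to j = 1):
  WP_0: (not (y = -1)) and (y < vec[1] -> 3*acc >= 9)
  WP_1: (y = -1 -> ((not (acc = -1)) and (acc < vec[1] -> 3*acc >= 9))) and ((not (y = -1)) -> (y < vec[1] -> 3*acc >= 9))
So before the loop: (y = -1 -> ((not (acc = -1)) and (acc < vec[1] -> 3*acc >= 9))) and ((not (y = -1)) -> (y < vec[1] -> 3*acc >= 9))
Before vec[0] := y - 7: (y = -1 -> ((not (acc = -1)) and (acc < vec[1] -> 3*acc >= 9))) and ((not (y = -1)) -> (y < vec[1] -> 3*acc >= 9))
Before mem[0] := 3*y + 6: (y = -1 -> ((not (acc = -1)) and (acc < vec[1] -> 3*acc >= 9))) and ((not (y = -1)) -> (y < vec[1] -> 3*acc >= 9))
Before assert 2*mem[y] - 8 >= -2 <-> 2*acc - 2*y + 1 > -1: (2*mem[y] >= 6 <-> 2*acc > 2*y - 2) and (y = -1 -> ((not (acc = -1)) and (acc < vec[1] -> 3*acc >= 9))) and ((not (y = -1)) -> (y < vec[1] -> 3*acc >= 9))
Answer: WP = (2*mem[y] >= 6 <-> 2*acc > 2*y - 2) and (y = -1 -> ((not (acc = -1)) and (acc < vec[1] -> 3*acc >= 9))) and ((not (y = -1)) -> (y < vec[1] -> 3*acc >= 9))


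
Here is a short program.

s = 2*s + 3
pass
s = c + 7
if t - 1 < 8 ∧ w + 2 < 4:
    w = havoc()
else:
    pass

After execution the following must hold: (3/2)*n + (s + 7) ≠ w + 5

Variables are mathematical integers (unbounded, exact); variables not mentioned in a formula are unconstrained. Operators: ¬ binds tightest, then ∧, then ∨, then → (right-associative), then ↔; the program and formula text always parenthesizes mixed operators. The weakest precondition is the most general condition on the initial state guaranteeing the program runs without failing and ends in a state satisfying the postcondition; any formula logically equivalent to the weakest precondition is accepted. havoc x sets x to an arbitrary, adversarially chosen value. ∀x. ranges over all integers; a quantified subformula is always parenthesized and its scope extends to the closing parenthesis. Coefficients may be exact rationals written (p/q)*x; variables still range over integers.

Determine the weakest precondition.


Working backward. After the program, the postcondition (3/2)*n + (s + 7) ≠ w + 5 must hold; in canonical form it is (3/2)*n + s ≠ w - 2.
Then branch requires ∀w_1. (3/2)*n + s ≠ w_1 - 2; else branch requires (3/2)*n + s ≠ w - 2.
Before the if: ((t < 9 ∧ w < 2) → (∀w_1. (3/2)*n + s ≠ w_1 - 2)) ∧ ((¬(t < 9 ∧ w < 2)) → (3/2)*n + s ≠ w - 2)
Before s := c + 7: ((t < 9 ∧ w < 2) → (∀w_1. c + (3/2)*n ≠ w_1 - 9)) ∧ ((¬(t < 9 ∧ w < 2)) → c + (3/2)*n ≠ w - 9)
Before skip: ((t < 9 ∧ w < 2) → (∀w_1. c + (3/2)*n ≠ w_1 - 9)) ∧ ((¬(t < 9 ∧ w < 2)) → c + (3/2)*n ≠ w - 9)
Before s := 2*s + 3: ((t < 9 ∧ w < 2) → (∀w_1. c + (3/2)*n ≠ w_1 - 9)) ∧ ((¬(t < 9 ∧ w < 2)) → c + (3/2)*n ≠ w - 9)
Answer: WP = ((t < 9 ∧ w < 2) → (∀w_1. c + (3/2)*n ≠ w_1 - 9)) ∧ ((¬(t < 9 ∧ w < 2)) → c + (3/2)*n ≠ w - 9)


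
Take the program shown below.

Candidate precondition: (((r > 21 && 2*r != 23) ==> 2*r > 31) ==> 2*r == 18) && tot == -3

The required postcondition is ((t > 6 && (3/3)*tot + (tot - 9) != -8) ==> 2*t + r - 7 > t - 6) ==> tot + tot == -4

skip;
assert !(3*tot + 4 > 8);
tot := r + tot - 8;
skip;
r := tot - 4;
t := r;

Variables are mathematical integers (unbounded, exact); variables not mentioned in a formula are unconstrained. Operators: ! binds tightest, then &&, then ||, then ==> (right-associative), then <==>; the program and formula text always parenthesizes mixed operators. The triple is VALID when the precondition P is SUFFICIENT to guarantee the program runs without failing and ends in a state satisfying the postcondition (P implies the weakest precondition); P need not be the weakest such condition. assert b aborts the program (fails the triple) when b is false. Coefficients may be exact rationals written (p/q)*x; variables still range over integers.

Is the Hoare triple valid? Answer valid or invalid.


Working backward. After the program, the postcondition ((t > 6 && (3/3)*tot + (tot - 9) != -8) ==> 2*t + r - 7 > t - 6) ==> tot + tot == -4 must hold; in canonical form it is ((t > 6 && 2*tot != 1) ==> r + t > 1) ==> 2*tot == -4.
Before t := r: ((r > 6 && 2*tot != 1) ==> 2*r > 1) ==> 2*tot == -4
Before r := tot - 4: ((tot > 10 && 2*tot != 1) ==> 2*tot > 9) ==> 2*tot == -4
Before skip: ((tot > 10 && 2*tot != 1) ==> 2*tot > 9) ==> 2*tot == -4
Before tot := r + tot - 8: ((r + tot > 18 && 2*r + 2*tot != 17) ==> 2*r + 2*tot > 25) ==> 2*r + 2*tot == 12
Before assert !(3*tot + 4 > 8): (!(3*tot > 4)) && (((r + tot > 18 && 2*r + 2*tot != 17) ==> 2*r + 2*tot > 25) ==> 2*r + 2*tot == 12)
Before skip: (!(3*tot > 4)) && (((r + tot > 18 && 2*r + 2*tot != 17) ==> 2*r + 2*tot > 25) ==> 2*r + 2*tot == 12)
The weakest precondition is (!(3*tot > 4)) && (((r + tot > 18 && 2*r + 2*tot != 17) ==> 2*r + 2*tot > 25) ==> 2*r + 2*tot == 12).
Check whether (((r > 21 && 2*r != 23) ==> 2*r > 31) ==> 2*r == 18) && tot == -3 implies it.
Every state satisfying the precondition satisfies the weakest precondition: the implication holds.
Answer: valid


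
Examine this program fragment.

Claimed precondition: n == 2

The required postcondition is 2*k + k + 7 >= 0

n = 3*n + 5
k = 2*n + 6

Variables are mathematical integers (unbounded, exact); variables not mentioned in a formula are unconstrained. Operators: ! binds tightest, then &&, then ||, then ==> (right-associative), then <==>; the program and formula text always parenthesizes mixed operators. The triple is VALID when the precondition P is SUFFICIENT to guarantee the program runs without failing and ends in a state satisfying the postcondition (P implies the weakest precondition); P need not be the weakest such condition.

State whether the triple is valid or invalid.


Working backward. After the program, the postcondition 2*k + k + 7 >= 0 must hold; in canonical form it is 3*k >= -7.
Before k := 2*n + 6: 6*n >= -25
Before n := 3*n + 5: 18*n >= -55
The weakest precondition is 18*n >= -55.
Check whether n == 2 implies it.
Every state satisfying the precondition satisfies the weakest precondition: the implication holds.
Answer: valid


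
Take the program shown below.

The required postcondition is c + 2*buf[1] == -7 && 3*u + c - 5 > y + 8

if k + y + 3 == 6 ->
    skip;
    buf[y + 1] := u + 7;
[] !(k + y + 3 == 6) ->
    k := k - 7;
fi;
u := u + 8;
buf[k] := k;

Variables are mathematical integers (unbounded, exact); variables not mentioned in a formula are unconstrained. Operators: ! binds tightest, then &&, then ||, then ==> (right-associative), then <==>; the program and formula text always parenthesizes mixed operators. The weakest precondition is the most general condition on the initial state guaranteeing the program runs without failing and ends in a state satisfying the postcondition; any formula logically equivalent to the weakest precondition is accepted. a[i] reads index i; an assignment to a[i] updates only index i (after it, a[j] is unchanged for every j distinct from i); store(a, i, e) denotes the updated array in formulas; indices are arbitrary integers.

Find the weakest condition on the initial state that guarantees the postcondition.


Working backward. After the program, the postcondition c + 2*buf[1] == -7 && 3*u + c - 5 > y + 8 must hold; in canonical form it is 2*buf[1] + c == -7 && c + 3*u > y + 13.
Before buf[k] := k: 2*store(buf, k, k)[1] + c == -7 && c + 3*u > y + 13
Before u := u + 8: 2*store(buf, k, k)[1] + c == -7 && c + 3*u > y - 11
Then branch requires 2*store(store(buf, y + 1, u + 7), k, k)[1] + c == -7 && c + 3*u > y - 11; else branch requires 2*store(buf, k - 7, k - 7)[1] + c == -7 && c + 3*u > y - 11.
Before the if: (k + y == 3 ==> (2*store(store(buf, y + 1, u + 7), k, k)[1] + c == -7 && c + 3*u > y - 11)) && ((!(k + y == 3)) ==> (2*store(buf, k - 7, k - 7)[1] + c == -7 && c + 3*u > y - 11))
Answer: WP = (k + y == 3 ==> (2*store(store(buf, y + 1, u + 7), k, k)[1] + c == -7 && c + 3*u > y - 11)) && ((!(k + y == 3)) ==> (2*store(buf, k - 7, k - 7)[1] + c == -7 && c + 3*u > y - 11))


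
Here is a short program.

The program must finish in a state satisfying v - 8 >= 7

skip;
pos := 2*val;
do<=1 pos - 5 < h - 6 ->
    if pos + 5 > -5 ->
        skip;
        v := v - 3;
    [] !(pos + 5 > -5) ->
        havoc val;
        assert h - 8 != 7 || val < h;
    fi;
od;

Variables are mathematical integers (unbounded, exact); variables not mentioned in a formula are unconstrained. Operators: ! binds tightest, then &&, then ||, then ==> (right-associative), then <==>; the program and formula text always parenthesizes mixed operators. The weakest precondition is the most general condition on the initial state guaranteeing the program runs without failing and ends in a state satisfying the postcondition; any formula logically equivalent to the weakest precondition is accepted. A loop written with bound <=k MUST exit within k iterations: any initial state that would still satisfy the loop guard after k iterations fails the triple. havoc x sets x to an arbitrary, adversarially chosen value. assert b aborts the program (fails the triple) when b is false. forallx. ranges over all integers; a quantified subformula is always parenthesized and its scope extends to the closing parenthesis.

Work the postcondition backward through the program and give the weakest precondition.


Working backward. After the program, the postcondition v - 8 >= 7 must hold; in canonical form it is v >= 15.
Before the loop (bound <=1), unroll the exhaustion recursion (WP_0 = exit-now case; WP_j = one more guarded iteration, up to j = 1):
  WP_0: (!(pos < h - 1)) && v >= 15
  WP_1: (pos < h - 1 ==> ((pos > -10 ==> ((!(pos < h - 1)) && v >= 18)) && ((!(pos > -10)) ==> (forall val_1. ((h != 15 || val_1 < h) && (!(pos < h - 1)) && v >= 15))))) && ((!(pos < h - 1)) ==> v >= 15)
So before the loop: (pos < h - 1 ==> ((pos > -10 ==> ((!(pos < h - 1)) && v >= 18)) && ((!(pos > -10)) ==> (forall val_1. ((h != 15 || val_1 < h) && (!(pos < h - 1)) && v >= 15))))) && ((!(pos < h - 1)) ==> v >= 15)
Before pos := 2*val: (2*val < h - 1 ==> ((2*val > -10 ==> ((!(2*val < h - 1)) && v >= 18)) && ((!(2*val > -10)) ==> (forall val_1. ((h != 15 || val_1 < h) && (!(2*val < h - 1)) && v >= 15))))) && ((!(2*val < h - 1)) ==> v >= 15)
Before skip: (2*val < h - 1 ==> ((2*val > -10 ==> ((!(2*val < h - 1)) && v >= 18)) && ((!(2*val > -10)) ==> (forall val_1. ((h != 15 || val_1 < h) && (!(2*val < h - 1)) && v >= 15))))) && ((!(2*val < h - 1)) ==> v >= 15)
Answer: WP = (2*val < h - 1 ==> ((2*val > -10 ==> ((!(2*val < h - 1)) && v >= 18)) && ((!(2*val > -10)) ==> (forall val_1. ((h != 15 || val_1 < h) && (!(2*val < h - 1)) && v >= 15))))) && ((!(2*val < h - 1)) ==> v >= 15)


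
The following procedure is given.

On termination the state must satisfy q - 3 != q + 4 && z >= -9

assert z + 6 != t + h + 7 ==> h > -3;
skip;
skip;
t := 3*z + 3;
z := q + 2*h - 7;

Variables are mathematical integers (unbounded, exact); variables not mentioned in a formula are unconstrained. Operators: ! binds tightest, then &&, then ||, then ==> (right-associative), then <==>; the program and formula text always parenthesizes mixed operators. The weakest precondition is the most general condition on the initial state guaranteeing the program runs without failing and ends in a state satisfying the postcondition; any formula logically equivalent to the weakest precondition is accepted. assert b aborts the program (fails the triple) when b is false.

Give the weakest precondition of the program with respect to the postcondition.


Working backward. After the program, the postcondition q - 3 != q + 4 && z >= -9 must hold; in canonical form it is z >= -9.
Before z := q + 2*h - 7: 2*h + q >= -2
Before t := 3*z + 3: 2*h + q >= -2
Before skip: 2*h + q >= -2
Before skip: 2*h + q >= -2
Before assert z + 6 != t + h + 7 ==> h > -3: (z != h + t + 1 ==> h > -3) && 2*h + q >= -2
Answer: WP = (z != h + t + 1 ==> h > -3) && 2*h + q >= -2


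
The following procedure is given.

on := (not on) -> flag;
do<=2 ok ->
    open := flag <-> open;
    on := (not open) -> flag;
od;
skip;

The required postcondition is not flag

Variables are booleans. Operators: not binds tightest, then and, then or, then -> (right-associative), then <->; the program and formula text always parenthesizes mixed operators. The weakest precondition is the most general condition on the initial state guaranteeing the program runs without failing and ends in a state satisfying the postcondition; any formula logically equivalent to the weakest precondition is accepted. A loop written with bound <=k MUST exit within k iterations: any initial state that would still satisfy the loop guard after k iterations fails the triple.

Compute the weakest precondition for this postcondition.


Working backward. After the program, not flag must hold.
Before skip: not flag
Before the loop (bound <=2), unroll the exhaustion recursion (WP_0 = exit-now case; WP_j = one more guarded iteration, up to j = 2):
  WP_0: (not ok) and (not flag)
  WP_1: (ok -> ((not ok) and (not flag))) and ((not ok) -> (not flag))
  WP_2: (ok -> ((ok -> ((not ok) and (not flag))) and ((not ok) -> (not flag)))) and ((not ok) -> (not flag))
So before the loop: (ok -> ((ok -> ((not ok) and (not flag))) and ((not ok) -> (not flag)))) and ((not ok) -> (not flag))
Before on := (not on) -> flag: (ok -> ((ok -> ((not ok) and (not flag))) and ((not ok) -> (not flag)))) and ((not ok) -> (not flag))
Answer: WP = (ok -> ((ok -> ((not ok) and (not flag))) and ((not ok) -> (not flag)))) and ((not ok) -> (not flag))


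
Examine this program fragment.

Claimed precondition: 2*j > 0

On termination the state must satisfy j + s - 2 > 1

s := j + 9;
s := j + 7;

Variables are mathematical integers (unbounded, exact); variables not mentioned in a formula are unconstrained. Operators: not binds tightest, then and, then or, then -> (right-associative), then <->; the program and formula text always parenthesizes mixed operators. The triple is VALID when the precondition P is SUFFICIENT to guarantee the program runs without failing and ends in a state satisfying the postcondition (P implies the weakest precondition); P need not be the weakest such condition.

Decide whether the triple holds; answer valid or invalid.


Working backward. After the program, the postcondition j + s - 2 > 1 must hold; in canonical form it is j + s > 3.
Before s := j + 7: 2*j > -4
Before s := j + 9: 2*j > -4
The weakest precondition is 2*j > -4.
Check whether 2*j > 0 implies it.
Every state satisfying the precondition satisfies the weakest precondition: the implication holds.
Answer: valid


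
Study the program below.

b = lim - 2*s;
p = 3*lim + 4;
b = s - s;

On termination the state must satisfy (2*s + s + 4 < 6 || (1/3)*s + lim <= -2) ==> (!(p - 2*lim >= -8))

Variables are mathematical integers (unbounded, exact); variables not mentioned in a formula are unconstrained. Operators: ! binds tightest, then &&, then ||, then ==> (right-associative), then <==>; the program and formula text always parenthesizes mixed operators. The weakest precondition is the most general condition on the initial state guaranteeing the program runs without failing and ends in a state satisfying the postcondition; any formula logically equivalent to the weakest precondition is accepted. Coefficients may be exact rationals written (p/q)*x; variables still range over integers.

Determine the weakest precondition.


Working backward. After the program, the postcondition (2*s + s + 4 < 6 || (1/3)*s + lim <= -2) ==> (!(p - 2*lim >= -8)) must hold; in canonical form it is (3*s < 2 || lim + (1/3)*s <= -2) ==> (!(p >= 2*lim - 8)).
Before b := s - s: (3*s < 2 || lim + (1/3)*s <= -2) ==> (!(p >= 2*lim - 8))
Before p := 3*lim + 4: (3*s < 2 || lim + (1/3)*s <= -2) ==> (!(lim >= -12))
Before b := lim - 2*s: (3*s < 2 || lim + (1/3)*s <= -2) ==> (!(lim >= -12))
Answer: WP = (3*s < 2 || lim + (1/3)*s <= -2) ==> (!(lim >= -12))


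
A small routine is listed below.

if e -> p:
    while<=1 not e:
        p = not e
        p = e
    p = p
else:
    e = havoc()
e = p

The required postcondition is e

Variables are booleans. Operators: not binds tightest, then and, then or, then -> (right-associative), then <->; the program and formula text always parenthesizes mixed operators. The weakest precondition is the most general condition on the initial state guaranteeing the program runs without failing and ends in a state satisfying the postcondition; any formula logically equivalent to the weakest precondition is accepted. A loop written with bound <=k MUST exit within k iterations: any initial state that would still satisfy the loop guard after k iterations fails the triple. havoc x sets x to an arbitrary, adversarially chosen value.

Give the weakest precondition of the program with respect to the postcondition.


Working backward. After the program, e must hold.
Before e := p: p
Then branch requires ((not e) -> e) and (e -> p); else branch requires p.
Before the if: ((e -> p) -> (((not e) -> e) and (e -> p))) and ((not (e -> p)) -> p)
Answer: WP = ((e -> p) -> (((not e) -> e) and (e -> p))) and ((not (e -> p)) -> p)


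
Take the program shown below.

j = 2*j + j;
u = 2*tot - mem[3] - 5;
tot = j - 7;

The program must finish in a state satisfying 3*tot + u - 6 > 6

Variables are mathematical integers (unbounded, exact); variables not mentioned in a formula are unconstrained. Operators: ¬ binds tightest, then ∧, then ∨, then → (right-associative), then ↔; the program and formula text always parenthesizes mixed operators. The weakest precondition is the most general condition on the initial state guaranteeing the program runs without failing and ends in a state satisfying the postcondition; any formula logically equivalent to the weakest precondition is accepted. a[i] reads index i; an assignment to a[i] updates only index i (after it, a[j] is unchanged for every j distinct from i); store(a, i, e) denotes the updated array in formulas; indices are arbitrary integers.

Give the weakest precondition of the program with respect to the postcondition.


Working backward. After the program, the postcondition 3*tot + u - 6 > 6 must hold; in canonical form it is 3*tot + u > 12.
Before tot := j - 7: 3*j + u > 33
Before u := 2*tot - mem[3] - 5: 3*j + 2*tot > mem[3] + 38
Before j := 2*j + j: 9*j + 2*tot > mem[3] + 38
Answer: WP = 9*j + 2*tot > mem[3] + 38


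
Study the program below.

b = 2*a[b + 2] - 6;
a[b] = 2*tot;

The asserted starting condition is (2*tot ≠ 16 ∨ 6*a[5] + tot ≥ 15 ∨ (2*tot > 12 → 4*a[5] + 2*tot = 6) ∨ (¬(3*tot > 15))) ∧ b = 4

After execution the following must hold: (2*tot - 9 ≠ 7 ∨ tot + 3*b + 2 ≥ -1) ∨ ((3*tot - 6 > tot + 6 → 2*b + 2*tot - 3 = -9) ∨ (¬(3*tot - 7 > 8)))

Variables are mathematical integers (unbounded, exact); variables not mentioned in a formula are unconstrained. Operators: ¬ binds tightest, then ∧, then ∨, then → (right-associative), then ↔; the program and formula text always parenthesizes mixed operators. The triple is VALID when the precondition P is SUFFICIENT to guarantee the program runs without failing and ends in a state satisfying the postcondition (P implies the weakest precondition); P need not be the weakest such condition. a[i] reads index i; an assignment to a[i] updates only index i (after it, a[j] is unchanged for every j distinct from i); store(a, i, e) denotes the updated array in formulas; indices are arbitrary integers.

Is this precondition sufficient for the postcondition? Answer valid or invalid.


Working backward. After the program, the postcondition (2*tot - 9 ≠ 7 ∨ tot + 3*b + 2 ≥ -1) ∨ ((3*tot - 6 > tot + 6 → 2*b + 2*tot - 3 = -9) ∨ (¬(3*tot - 7 > 8))) must hold; in canonical form it is 2*tot ≠ 16 ∨ 3*b + tot ≥ -3 ∨ (2*tot > 12 → 2*b + 2*tot = -6) ∨ (¬(3*tot > 15)).
Before a[b] := 2*tot: 2*tot ≠ 16 ∨ 3*b + tot ≥ -3 ∨ (2*tot > 12 → 2*b + 2*tot = -6) ∨ (¬(3*tot > 15))
Before b := 2*a[b + 2] - 6: 2*tot ≠ 16 ∨ 6*a[b + 2] + tot ≥ 15 ∨ (2*tot > 12 → 4*a[b + 2] + 2*tot = 6) ∨ (¬(3*tot > 15))
The weakest precondition is 2*tot ≠ 16 ∨ 6*a[b + 2] + tot ≥ 15 ∨ (2*tot > 12 → 4*a[b + 2] + 2*tot = 6) ∨ (¬(3*tot > 15)).
Check whether (2*tot ≠ 16 ∨ 6*a[5] + tot ≥ 15 ∨ (2*tot > 12 → 4*a[5] + 2*tot = 6) ∨ (¬(3*tot > 15))) ∧ b = 4 implies it.
Countermodel: at the initial state a = {[5] = 2, [6] = 0, elsewhere 2}, b = 4, tot = 8, the precondition holds but the weakest precondition fails.
Answer: invalid
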